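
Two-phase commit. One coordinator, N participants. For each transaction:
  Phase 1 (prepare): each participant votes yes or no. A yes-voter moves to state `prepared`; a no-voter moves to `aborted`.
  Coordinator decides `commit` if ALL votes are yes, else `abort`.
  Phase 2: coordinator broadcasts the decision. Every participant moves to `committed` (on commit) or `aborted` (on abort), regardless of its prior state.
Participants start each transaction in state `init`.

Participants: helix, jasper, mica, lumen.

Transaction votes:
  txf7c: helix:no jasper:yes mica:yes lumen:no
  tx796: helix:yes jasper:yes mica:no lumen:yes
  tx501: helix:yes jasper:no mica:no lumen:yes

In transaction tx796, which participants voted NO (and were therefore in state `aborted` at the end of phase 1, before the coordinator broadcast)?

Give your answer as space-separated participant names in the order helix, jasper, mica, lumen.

Txn tx796 phase 1: helix yes -> prepared; jasper yes -> prepared; mica no -> aborted; lumen yes -> prepared

Answer: mica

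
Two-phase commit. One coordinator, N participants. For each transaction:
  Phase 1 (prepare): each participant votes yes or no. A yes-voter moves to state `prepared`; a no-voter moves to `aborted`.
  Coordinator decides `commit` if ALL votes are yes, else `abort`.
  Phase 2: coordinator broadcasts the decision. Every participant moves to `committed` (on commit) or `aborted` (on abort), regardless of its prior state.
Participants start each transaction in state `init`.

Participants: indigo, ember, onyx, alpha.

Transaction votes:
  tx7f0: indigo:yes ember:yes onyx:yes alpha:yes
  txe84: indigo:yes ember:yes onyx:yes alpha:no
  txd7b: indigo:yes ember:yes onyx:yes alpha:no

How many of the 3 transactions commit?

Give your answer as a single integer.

Answer: 1

Derivation:
tx7f0: all yes -> commit (commits=1)
txe84: no from alpha -> abort (commits=1)
txd7b: no from alpha -> abort (commits=1)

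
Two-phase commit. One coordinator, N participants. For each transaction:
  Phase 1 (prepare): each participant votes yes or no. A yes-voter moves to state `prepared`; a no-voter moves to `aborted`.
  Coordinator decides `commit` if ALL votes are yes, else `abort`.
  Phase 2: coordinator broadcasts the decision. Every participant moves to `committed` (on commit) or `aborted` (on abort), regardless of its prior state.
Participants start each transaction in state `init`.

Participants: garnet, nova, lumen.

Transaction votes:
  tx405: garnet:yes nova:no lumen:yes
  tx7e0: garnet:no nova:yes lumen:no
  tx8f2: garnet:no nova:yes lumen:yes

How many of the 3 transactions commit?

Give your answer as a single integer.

Answer: 0

Derivation:
tx405: no from nova -> abort (commits=0)
tx7e0: no from garnet, lumen -> abort (commits=0)
tx8f2: no from garnet -> abort (commits=0)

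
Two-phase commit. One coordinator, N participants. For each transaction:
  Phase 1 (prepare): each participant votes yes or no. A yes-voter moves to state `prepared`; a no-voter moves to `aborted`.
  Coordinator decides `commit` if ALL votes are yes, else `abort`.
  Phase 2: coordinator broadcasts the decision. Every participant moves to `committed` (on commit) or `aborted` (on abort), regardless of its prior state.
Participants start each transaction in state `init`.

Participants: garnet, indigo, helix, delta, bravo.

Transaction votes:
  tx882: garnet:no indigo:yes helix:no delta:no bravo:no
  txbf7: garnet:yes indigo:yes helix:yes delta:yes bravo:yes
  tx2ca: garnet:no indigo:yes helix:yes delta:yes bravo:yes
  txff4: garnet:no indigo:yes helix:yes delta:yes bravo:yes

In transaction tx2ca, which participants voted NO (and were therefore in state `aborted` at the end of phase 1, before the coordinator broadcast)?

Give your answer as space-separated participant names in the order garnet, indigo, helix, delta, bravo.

Answer: garnet

Derivation:
Txn tx2ca phase 1: garnet no -> aborted; indigo yes -> prepared; helix yes -> prepared; delta yes -> prepared; bravo yes -> prepared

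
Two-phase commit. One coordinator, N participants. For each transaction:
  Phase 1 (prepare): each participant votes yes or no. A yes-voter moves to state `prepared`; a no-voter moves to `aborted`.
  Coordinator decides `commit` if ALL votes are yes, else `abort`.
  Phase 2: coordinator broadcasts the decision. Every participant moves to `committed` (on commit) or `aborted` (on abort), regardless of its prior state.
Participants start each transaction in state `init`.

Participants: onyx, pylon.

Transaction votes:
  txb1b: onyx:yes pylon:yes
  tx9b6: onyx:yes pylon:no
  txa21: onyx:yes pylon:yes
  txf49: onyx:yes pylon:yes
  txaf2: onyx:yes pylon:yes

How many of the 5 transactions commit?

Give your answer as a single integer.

Answer: 4

Derivation:
txb1b: all yes -> commit (commits=1)
tx9b6: no from pylon -> abort (commits=1)
txa21: all yes -> commit (commits=2)
txf49: all yes -> commit (commits=3)
txaf2: all yes -> commit (commits=4)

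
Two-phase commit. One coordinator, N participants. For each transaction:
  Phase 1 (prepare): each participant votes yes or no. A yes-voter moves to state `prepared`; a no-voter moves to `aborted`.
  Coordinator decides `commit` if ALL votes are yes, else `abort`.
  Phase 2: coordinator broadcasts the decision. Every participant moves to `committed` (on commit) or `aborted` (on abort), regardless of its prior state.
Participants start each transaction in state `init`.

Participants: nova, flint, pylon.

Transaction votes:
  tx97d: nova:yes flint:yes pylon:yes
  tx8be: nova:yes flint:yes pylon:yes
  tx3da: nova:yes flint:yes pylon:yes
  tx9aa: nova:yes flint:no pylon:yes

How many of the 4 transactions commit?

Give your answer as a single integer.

Answer: 3

Derivation:
tx97d: all yes -> commit (commits=1)
tx8be: all yes -> commit (commits=2)
tx3da: all yes -> commit (commits=3)
tx9aa: no from flint -> abort (commits=3)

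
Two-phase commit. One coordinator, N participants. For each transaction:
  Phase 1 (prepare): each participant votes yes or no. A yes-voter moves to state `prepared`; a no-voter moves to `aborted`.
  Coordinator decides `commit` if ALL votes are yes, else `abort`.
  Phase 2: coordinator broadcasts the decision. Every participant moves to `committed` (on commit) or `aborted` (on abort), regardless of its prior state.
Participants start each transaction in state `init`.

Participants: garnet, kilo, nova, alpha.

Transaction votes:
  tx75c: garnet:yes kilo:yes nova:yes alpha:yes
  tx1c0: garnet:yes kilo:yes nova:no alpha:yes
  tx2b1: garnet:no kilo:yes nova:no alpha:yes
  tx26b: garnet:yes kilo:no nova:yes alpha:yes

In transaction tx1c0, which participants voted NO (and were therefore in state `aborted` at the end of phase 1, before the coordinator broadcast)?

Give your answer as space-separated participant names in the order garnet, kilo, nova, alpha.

Answer: nova

Derivation:
Txn tx1c0 phase 1: garnet yes -> prepared; kilo yes -> prepared; nova no -> aborted; alpha yes -> prepared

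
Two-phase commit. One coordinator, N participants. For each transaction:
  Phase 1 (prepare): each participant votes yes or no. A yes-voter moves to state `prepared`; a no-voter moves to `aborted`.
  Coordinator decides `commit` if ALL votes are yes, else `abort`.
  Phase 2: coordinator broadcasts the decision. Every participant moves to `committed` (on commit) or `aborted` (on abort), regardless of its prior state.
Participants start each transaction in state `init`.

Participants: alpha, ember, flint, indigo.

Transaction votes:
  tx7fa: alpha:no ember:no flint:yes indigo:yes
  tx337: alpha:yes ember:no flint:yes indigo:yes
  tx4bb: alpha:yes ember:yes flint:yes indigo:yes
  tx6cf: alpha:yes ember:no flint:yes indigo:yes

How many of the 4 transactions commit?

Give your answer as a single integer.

Answer: 1

Derivation:
tx7fa: no from alpha, ember -> abort (commits=0)
tx337: no from ember -> abort (commits=0)
tx4bb: all yes -> commit (commits=1)
tx6cf: no from ember -> abort (commits=1)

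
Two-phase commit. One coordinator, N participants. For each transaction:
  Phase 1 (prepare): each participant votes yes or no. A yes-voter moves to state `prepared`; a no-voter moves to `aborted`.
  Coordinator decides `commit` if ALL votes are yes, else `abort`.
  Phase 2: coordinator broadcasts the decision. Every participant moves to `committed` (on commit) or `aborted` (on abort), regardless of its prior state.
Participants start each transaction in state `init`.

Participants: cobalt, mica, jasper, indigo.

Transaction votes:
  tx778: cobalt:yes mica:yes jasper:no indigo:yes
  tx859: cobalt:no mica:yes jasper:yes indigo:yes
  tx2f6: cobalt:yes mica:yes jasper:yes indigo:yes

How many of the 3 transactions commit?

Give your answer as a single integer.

Answer: 1

Derivation:
tx778: no from jasper -> abort (commits=0)
tx859: no from cobalt -> abort (commits=0)
tx2f6: all yes -> commit (commits=1)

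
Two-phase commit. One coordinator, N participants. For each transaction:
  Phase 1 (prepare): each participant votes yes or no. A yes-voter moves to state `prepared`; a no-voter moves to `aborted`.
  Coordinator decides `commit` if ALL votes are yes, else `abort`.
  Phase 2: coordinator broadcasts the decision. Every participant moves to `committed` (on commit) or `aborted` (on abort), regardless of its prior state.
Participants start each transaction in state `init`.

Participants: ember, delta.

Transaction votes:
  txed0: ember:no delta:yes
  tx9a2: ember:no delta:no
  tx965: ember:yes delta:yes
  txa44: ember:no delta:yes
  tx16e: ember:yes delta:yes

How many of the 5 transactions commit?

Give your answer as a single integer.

Answer: 2

Derivation:
txed0: no from ember -> abort (commits=0)
tx9a2: no from ember, delta -> abort (commits=0)
tx965: all yes -> commit (commits=1)
txa44: no from ember -> abort (commits=1)
tx16e: all yes -> commit (commits=2)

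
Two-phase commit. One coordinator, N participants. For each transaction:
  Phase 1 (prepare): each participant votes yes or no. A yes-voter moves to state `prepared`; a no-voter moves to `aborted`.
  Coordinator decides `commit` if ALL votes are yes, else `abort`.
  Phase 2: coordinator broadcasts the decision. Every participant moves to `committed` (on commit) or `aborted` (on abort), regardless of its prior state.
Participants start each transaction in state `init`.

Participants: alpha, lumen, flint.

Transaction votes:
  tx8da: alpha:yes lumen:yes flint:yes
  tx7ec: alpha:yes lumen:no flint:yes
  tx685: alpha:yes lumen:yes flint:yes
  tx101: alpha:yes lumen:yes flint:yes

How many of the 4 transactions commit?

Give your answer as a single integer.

tx8da: all yes -> commit (commits=1)
tx7ec: no from lumen -> abort (commits=1)
tx685: all yes -> commit (commits=2)
tx101: all yes -> commit (commits=3)

Answer: 3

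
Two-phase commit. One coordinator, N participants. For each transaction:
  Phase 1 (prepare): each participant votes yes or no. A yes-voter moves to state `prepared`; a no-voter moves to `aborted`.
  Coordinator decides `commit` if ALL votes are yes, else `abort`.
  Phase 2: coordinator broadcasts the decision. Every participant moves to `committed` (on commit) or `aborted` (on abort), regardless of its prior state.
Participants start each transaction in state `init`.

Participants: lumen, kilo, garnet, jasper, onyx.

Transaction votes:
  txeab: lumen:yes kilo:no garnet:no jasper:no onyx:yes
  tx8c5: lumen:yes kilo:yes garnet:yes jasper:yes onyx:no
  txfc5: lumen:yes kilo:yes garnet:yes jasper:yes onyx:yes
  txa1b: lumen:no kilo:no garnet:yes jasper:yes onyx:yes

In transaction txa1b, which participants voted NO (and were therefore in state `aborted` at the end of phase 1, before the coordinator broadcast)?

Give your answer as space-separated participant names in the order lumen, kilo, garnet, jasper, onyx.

Answer: lumen kilo

Derivation:
Txn txa1b phase 1: lumen no -> aborted; kilo no -> aborted; garnet yes -> prepared; jasper yes -> prepared; onyx yes -> prepared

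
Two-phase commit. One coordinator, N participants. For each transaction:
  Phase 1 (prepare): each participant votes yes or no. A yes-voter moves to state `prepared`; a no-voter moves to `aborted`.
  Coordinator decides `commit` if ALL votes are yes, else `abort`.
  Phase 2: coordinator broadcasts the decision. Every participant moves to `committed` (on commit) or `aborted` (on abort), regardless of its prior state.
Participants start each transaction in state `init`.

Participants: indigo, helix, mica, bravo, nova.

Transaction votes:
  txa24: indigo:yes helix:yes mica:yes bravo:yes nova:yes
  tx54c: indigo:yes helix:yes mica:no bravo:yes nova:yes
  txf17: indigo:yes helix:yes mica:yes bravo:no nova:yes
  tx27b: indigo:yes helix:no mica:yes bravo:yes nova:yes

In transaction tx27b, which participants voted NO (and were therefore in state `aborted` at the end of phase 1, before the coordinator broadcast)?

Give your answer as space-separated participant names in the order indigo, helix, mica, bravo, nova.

Answer: helix

Derivation:
Txn tx27b phase 1: indigo yes -> prepared; helix no -> aborted; mica yes -> prepared; bravo yes -> prepared; nova yes -> prepared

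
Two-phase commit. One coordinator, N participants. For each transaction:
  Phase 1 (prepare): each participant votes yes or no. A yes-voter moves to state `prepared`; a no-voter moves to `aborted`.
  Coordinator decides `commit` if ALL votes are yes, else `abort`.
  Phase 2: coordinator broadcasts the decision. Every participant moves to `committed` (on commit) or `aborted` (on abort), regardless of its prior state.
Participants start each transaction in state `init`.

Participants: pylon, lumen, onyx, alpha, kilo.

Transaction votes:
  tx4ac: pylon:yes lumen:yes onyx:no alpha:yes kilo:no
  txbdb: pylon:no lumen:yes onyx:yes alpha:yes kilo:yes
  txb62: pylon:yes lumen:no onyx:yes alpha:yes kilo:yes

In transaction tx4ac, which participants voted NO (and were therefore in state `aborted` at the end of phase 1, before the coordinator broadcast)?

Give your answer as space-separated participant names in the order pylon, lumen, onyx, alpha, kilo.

Answer: onyx kilo

Derivation:
Txn tx4ac phase 1: pylon yes -> prepared; lumen yes -> prepared; onyx no -> aborted; alpha yes -> prepared; kilo no -> aborted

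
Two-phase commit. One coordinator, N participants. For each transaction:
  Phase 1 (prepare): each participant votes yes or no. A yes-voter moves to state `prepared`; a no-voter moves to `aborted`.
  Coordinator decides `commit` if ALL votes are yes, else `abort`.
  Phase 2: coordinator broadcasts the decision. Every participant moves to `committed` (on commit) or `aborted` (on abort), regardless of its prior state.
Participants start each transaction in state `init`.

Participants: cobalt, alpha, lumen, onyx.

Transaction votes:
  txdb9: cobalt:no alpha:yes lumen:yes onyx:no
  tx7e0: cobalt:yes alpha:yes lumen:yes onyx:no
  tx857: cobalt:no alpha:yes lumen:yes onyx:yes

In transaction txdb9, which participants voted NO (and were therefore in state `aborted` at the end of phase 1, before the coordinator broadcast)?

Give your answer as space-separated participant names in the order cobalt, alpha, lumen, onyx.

Txn txdb9 phase 1: cobalt no -> aborted; alpha yes -> prepared; lumen yes -> prepared; onyx no -> aborted

Answer: cobalt onyx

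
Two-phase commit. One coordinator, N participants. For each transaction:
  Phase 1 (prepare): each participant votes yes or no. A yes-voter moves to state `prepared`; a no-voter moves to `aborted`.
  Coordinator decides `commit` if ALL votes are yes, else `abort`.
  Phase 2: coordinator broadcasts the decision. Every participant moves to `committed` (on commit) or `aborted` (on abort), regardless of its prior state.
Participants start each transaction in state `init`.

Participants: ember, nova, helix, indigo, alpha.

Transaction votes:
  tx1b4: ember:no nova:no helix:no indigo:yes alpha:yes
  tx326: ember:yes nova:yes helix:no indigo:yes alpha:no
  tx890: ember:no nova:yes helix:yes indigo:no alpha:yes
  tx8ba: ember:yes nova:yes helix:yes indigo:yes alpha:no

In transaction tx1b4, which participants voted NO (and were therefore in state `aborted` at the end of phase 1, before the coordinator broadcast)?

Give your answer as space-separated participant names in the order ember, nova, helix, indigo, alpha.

Answer: ember nova helix

Derivation:
Txn tx1b4 phase 1: ember no -> aborted; nova no -> aborted; helix no -> aborted; indigo yes -> prepared; alpha yes -> prepared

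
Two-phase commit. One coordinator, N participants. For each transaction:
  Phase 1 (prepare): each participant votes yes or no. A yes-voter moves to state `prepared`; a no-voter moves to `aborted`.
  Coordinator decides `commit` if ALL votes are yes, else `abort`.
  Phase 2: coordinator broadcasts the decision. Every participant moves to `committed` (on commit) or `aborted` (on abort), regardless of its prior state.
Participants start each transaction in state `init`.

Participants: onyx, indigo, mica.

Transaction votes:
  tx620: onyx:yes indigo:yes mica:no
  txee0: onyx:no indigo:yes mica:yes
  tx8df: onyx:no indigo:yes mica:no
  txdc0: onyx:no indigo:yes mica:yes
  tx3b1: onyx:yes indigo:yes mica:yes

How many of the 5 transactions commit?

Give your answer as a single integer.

tx620: no from mica -> abort (commits=0)
txee0: no from onyx -> abort (commits=0)
tx8df: no from onyx, mica -> abort (commits=0)
txdc0: no from onyx -> abort (commits=0)
tx3b1: all yes -> commit (commits=1)

Answer: 1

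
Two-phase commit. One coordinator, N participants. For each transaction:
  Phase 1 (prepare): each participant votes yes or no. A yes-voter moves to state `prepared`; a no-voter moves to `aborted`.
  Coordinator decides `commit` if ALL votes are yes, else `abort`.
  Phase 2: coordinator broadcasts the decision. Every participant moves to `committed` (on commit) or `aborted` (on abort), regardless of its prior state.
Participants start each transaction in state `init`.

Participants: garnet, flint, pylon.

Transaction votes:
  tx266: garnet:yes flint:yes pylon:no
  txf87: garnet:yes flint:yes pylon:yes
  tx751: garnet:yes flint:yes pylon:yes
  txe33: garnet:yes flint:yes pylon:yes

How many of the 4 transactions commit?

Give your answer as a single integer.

tx266: no from pylon -> abort (commits=0)
txf87: all yes -> commit (commits=1)
tx751: all yes -> commit (commits=2)
txe33: all yes -> commit (commits=3)

Answer: 3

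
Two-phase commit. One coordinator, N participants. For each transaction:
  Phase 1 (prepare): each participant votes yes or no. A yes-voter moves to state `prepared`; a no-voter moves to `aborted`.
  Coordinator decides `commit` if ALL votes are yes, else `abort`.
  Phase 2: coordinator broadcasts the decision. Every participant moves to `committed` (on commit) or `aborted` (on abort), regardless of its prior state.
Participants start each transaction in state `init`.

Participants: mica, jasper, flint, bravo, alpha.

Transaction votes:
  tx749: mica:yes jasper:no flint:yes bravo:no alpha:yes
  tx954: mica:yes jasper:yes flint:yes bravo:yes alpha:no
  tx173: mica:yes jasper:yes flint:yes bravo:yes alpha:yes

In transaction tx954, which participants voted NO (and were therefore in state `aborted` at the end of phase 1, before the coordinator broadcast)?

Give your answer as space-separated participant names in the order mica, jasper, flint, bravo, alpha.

Answer: alpha

Derivation:
Txn tx954 phase 1: mica yes -> prepared; jasper yes -> prepared; flint yes -> prepared; bravo yes -> prepared; alpha no -> aborted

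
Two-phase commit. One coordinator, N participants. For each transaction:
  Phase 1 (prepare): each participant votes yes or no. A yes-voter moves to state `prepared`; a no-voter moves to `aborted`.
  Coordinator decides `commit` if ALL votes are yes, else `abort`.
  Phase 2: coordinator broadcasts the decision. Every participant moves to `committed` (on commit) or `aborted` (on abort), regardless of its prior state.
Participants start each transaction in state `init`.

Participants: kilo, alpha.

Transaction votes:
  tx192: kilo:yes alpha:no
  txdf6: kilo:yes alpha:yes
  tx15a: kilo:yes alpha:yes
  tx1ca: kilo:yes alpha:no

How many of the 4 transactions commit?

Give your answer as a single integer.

Answer: 2

Derivation:
tx192: no from alpha -> abort (commits=0)
txdf6: all yes -> commit (commits=1)
tx15a: all yes -> commit (commits=2)
tx1ca: no from alpha -> abort (commits=2)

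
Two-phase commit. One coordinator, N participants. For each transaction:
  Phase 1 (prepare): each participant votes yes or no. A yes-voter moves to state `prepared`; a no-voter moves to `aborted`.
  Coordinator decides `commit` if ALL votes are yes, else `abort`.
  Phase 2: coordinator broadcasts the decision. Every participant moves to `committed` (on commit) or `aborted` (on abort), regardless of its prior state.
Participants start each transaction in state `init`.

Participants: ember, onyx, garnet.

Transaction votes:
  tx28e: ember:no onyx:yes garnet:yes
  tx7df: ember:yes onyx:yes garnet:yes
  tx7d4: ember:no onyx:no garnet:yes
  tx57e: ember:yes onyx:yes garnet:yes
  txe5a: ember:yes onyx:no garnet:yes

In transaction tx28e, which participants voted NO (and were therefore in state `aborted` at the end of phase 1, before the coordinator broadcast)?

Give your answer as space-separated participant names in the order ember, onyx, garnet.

Txn tx28e phase 1: ember no -> aborted; onyx yes -> prepared; garnet yes -> prepared

Answer: ember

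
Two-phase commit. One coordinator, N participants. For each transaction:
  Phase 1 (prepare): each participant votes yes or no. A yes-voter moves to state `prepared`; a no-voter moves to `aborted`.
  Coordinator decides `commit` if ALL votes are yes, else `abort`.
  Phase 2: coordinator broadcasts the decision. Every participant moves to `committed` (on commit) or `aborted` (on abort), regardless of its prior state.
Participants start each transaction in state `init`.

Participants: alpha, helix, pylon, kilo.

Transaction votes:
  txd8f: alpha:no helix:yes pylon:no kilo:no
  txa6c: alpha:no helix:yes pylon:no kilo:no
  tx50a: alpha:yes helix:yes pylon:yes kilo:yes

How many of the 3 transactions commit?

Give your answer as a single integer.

Answer: 1

Derivation:
txd8f: no from alpha, pylon, kilo -> abort (commits=0)
txa6c: no from alpha, pylon, kilo -> abort (commits=0)
tx50a: all yes -> commit (commits=1)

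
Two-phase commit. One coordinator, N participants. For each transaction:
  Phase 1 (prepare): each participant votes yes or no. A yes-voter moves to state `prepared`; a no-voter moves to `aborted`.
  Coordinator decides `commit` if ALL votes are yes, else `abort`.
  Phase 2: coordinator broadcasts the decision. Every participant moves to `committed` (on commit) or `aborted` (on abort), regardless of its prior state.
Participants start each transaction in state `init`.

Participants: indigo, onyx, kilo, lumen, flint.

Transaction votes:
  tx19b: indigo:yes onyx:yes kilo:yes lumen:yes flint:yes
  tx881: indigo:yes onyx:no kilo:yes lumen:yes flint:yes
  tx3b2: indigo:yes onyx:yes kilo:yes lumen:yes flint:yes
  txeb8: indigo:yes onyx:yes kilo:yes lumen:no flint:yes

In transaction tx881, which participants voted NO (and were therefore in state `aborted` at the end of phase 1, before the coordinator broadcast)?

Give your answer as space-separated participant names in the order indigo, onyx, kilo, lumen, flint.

Txn tx881 phase 1: indigo yes -> prepared; onyx no -> aborted; kilo yes -> prepared; lumen yes -> prepared; flint yes -> prepared

Answer: onyx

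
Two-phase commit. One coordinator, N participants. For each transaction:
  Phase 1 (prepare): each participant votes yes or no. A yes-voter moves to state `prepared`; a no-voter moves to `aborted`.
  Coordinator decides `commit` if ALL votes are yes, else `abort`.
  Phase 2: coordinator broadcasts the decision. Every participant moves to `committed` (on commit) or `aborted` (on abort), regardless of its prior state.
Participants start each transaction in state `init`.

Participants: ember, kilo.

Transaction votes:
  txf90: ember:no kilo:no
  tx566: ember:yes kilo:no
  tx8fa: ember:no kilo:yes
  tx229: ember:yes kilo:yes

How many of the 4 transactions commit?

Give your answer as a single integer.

Answer: 1

Derivation:
txf90: no from ember, kilo -> abort (commits=0)
tx566: no from kilo -> abort (commits=0)
tx8fa: no from ember -> abort (commits=0)
tx229: all yes -> commit (commits=1)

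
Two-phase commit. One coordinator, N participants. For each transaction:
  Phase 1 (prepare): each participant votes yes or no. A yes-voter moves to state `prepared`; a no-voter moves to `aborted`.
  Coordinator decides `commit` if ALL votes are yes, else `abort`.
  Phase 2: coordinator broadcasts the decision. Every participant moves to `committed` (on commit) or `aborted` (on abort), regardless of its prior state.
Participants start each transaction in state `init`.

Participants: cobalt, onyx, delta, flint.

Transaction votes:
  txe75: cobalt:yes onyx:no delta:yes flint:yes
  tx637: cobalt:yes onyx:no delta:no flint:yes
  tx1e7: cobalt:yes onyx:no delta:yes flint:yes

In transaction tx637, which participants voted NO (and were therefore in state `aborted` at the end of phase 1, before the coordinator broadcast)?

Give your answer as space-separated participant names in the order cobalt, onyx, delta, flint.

Answer: onyx delta

Derivation:
Txn tx637 phase 1: cobalt yes -> prepared; onyx no -> aborted; delta no -> aborted; flint yes -> prepared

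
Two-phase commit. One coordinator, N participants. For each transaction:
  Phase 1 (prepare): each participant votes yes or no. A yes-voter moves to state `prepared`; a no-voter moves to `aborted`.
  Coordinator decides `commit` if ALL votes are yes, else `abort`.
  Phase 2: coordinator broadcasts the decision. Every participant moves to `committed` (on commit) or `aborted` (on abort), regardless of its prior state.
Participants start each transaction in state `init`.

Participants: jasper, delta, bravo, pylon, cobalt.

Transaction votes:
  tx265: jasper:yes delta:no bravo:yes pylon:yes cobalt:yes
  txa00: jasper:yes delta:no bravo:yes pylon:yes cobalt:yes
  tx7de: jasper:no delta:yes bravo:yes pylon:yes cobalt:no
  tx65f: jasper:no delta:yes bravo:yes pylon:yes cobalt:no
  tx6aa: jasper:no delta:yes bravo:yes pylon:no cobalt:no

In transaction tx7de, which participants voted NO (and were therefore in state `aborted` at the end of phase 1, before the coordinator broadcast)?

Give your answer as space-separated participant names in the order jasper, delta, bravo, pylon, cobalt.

Txn tx7de phase 1: jasper no -> aborted; delta yes -> prepared; bravo yes -> prepared; pylon yes -> prepared; cobalt no -> aborted

Answer: jasper cobalt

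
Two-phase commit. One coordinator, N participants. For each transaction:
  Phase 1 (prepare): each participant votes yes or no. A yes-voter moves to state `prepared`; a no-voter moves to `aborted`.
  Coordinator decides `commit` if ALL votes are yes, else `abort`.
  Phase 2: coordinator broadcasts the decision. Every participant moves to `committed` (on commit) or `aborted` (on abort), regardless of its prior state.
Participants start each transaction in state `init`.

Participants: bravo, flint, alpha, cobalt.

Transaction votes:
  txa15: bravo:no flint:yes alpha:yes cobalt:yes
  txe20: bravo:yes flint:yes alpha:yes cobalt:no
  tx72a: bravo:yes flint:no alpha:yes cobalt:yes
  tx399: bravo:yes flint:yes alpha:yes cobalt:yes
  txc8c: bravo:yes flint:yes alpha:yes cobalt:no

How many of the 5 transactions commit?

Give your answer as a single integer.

Answer: 1

Derivation:
txa15: no from bravo -> abort (commits=0)
txe20: no from cobalt -> abort (commits=0)
tx72a: no from flint -> abort (commits=0)
tx399: all yes -> commit (commits=1)
txc8c: no from cobalt -> abort (commits=1)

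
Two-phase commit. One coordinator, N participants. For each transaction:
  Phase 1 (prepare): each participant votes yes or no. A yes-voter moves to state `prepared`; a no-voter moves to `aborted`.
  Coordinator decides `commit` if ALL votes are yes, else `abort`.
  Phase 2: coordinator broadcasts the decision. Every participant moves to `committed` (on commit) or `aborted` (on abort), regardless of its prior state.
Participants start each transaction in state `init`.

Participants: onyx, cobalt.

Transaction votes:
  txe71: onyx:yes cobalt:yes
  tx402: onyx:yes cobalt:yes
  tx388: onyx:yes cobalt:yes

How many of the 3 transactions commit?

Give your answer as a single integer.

txe71: all yes -> commit (commits=1)
tx402: all yes -> commit (commits=2)
tx388: all yes -> commit (commits=3)

Answer: 3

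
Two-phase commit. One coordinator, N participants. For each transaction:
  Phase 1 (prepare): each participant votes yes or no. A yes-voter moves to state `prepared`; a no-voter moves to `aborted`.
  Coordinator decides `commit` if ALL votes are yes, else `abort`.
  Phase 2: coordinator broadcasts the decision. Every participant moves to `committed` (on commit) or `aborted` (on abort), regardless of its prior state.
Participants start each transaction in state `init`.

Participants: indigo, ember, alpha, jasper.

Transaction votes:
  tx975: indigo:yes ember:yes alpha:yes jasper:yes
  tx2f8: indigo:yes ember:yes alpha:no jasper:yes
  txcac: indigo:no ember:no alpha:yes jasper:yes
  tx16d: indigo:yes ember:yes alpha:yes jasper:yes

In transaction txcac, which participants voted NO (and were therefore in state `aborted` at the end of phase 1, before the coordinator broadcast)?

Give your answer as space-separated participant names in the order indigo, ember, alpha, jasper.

Answer: indigo ember

Derivation:
Txn txcac phase 1: indigo no -> aborted; ember no -> aborted; alpha yes -> prepared; jasper yes -> prepared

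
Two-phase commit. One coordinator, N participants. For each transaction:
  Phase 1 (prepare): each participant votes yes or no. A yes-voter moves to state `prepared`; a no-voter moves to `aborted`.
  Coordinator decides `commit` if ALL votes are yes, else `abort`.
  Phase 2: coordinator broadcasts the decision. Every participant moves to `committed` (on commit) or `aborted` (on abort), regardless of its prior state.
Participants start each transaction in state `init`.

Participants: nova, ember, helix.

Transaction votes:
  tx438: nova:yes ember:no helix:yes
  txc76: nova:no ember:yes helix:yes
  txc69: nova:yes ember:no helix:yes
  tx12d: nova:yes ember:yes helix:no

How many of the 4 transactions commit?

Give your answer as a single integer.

tx438: no from ember -> abort (commits=0)
txc76: no from nova -> abort (commits=0)
txc69: no from ember -> abort (commits=0)
tx12d: no from helix -> abort (commits=0)

Answer: 0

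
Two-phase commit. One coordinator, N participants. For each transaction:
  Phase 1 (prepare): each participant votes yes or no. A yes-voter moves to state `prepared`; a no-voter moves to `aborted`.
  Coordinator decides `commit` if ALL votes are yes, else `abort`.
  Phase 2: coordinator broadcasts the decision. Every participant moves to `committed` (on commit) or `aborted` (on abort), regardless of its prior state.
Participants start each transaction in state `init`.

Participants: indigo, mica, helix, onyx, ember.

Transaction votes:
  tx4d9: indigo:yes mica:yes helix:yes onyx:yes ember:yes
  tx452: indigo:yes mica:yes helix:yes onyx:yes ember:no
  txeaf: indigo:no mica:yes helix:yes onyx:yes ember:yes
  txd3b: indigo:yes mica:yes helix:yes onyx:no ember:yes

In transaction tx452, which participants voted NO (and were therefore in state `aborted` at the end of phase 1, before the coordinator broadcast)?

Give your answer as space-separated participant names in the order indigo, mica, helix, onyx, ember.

Answer: ember

Derivation:
Txn tx452 phase 1: indigo yes -> prepared; mica yes -> prepared; helix yes -> prepared; onyx yes -> prepared; ember no -> aborted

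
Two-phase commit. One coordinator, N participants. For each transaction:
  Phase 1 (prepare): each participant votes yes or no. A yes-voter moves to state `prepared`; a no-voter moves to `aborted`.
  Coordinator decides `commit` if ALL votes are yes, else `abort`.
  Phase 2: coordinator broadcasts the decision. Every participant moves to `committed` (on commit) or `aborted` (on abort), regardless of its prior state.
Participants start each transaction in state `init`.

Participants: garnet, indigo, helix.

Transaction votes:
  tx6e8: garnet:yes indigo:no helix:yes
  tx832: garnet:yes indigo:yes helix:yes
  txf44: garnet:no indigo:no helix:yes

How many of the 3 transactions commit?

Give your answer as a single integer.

tx6e8: no from indigo -> abort (commits=0)
tx832: all yes -> commit (commits=1)
txf44: no from garnet, indigo -> abort (commits=1)

Answer: 1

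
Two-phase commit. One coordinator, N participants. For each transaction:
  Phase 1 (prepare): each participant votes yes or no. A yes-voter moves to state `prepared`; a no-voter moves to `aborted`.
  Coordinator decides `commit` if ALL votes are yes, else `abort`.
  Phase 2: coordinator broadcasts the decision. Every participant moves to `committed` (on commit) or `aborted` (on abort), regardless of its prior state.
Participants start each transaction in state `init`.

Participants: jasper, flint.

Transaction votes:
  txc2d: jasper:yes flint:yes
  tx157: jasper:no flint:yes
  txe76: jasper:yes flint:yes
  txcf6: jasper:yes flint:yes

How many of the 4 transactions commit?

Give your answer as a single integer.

txc2d: all yes -> commit (commits=1)
tx157: no from jasper -> abort (commits=1)
txe76: all yes -> commit (commits=2)
txcf6: all yes -> commit (commits=3)

Answer: 3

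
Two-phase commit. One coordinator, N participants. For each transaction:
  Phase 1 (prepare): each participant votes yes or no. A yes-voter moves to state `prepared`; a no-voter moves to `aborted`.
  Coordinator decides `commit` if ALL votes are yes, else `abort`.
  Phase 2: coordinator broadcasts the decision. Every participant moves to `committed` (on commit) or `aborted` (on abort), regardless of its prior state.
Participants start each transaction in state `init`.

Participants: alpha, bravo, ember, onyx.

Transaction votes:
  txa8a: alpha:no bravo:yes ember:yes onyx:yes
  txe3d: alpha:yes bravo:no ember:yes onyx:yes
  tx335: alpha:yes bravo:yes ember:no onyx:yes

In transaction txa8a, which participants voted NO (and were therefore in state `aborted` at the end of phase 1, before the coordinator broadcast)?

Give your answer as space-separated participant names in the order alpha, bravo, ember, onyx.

Answer: alpha

Derivation:
Txn txa8a phase 1: alpha no -> aborted; bravo yes -> prepared; ember yes -> prepared; onyx yes -> prepared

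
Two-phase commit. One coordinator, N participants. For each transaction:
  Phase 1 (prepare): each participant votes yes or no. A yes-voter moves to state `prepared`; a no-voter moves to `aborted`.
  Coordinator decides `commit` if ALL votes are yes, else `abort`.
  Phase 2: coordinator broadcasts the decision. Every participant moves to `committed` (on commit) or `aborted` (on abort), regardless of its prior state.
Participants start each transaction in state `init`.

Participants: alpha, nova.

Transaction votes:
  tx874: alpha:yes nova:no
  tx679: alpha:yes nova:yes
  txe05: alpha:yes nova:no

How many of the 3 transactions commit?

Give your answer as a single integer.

Answer: 1

Derivation:
tx874: no from nova -> abort (commits=0)
tx679: all yes -> commit (commits=1)
txe05: no from nova -> abort (commits=1)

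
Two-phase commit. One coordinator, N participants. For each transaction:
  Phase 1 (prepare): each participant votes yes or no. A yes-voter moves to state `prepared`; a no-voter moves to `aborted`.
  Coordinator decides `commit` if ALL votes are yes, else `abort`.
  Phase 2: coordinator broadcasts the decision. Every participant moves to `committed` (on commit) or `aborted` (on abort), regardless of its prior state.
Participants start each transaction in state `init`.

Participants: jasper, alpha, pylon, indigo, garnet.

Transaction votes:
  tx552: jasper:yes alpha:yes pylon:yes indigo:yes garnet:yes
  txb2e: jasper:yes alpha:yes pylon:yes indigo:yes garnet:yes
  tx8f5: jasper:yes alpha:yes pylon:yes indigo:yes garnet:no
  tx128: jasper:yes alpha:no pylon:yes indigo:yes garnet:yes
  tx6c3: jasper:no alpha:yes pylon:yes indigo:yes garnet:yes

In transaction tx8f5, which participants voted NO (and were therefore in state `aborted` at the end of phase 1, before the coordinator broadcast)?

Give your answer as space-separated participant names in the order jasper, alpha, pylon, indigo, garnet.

Answer: garnet

Derivation:
Txn tx8f5 phase 1: jasper yes -> prepared; alpha yes -> prepared; pylon yes -> prepared; indigo yes -> prepared; garnet no -> aborted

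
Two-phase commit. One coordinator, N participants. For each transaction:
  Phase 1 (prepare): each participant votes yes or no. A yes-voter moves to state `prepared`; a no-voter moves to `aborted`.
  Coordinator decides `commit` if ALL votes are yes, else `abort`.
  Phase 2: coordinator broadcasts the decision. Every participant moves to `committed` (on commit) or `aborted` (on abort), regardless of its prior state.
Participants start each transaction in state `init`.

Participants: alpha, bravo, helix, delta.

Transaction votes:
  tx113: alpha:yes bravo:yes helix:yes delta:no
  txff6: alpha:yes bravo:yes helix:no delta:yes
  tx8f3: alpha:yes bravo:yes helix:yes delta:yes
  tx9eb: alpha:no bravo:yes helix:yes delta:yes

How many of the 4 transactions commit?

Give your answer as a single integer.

tx113: no from delta -> abort (commits=0)
txff6: no from helix -> abort (commits=0)
tx8f3: all yes -> commit (commits=1)
tx9eb: no from alpha -> abort (commits=1)

Answer: 1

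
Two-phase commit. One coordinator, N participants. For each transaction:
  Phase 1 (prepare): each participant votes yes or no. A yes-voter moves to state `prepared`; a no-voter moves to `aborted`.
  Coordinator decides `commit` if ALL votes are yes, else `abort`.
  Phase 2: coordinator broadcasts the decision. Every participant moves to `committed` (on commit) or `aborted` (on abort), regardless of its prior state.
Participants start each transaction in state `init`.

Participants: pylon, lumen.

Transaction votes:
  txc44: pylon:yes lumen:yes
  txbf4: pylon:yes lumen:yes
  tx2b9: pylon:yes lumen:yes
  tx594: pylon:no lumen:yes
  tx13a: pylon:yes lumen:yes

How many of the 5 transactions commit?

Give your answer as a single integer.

Answer: 4

Derivation:
txc44: all yes -> commit (commits=1)
txbf4: all yes -> commit (commits=2)
tx2b9: all yes -> commit (commits=3)
tx594: no from pylon -> abort (commits=3)
tx13a: all yes -> commit (commits=4)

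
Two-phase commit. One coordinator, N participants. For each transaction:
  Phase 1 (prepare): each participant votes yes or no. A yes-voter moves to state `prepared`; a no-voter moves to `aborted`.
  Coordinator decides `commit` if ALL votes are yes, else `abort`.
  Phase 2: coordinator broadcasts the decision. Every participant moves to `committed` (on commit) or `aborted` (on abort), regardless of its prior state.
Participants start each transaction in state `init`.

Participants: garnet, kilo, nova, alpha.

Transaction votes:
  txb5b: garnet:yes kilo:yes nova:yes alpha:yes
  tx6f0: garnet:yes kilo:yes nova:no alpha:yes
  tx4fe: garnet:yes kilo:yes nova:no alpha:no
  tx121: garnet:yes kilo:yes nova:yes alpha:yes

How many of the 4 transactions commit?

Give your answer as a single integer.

txb5b: all yes -> commit (commits=1)
tx6f0: no from nova -> abort (commits=1)
tx4fe: no from nova, alpha -> abort (commits=1)
tx121: all yes -> commit (commits=2)

Answer: 2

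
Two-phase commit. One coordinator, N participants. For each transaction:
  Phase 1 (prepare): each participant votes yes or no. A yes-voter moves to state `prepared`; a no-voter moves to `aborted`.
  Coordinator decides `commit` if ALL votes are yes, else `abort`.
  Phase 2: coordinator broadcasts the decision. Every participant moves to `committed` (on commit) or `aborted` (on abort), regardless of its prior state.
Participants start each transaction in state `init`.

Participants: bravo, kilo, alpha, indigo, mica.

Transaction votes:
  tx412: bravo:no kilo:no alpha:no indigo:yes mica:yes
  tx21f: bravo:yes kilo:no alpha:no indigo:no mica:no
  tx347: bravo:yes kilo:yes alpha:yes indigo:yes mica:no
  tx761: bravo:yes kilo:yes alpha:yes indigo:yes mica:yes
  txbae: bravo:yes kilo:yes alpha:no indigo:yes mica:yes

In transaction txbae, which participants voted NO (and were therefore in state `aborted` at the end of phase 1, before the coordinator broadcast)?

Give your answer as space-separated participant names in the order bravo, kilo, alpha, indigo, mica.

Txn txbae phase 1: bravo yes -> prepared; kilo yes -> prepared; alpha no -> aborted; indigo yes -> prepared; mica yes -> prepared

Answer: alpha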